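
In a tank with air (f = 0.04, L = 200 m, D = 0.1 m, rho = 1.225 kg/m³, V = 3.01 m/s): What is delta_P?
Formula: \Delta P = f \frac{L}{D} \frac{\rho V^2}{2}
delta_P = 0.04·(200/0.1)·0.5·1.225·3.01²/1000 = 0.4439 kPa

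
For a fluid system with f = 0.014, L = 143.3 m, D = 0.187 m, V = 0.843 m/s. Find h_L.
Formula: h_L = f \frac{L}{D} \frac{V^2}{2g}
h_L = 0.014·(143.3/0.187)·0.843²/(2·9.81) = 0.3886 m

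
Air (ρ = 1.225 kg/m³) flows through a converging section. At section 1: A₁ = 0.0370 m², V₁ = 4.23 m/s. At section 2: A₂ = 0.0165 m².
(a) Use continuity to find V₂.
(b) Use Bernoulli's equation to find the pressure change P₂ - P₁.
(a) Continuity: A₁V₁=A₂V₂ -> V₂=A₁V₁/A₂=0.0370*4.23/0.0165=9.49 m/s
(b) Bernoulli: P₂-P₁=0.5*rho*(V₁^2-V₂^2)/1000=0.5*1.225*(4.23^2-9.49^2)/1000=-0.0442 kPa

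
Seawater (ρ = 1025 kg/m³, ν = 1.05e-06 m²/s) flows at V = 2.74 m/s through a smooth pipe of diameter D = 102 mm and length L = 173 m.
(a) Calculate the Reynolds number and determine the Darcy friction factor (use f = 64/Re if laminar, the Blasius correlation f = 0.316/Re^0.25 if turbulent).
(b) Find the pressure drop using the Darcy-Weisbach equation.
(a) Re = V·D/ν = 2.74·0.102/1.05e-06 = 266170 → turbulent (Re > 4000); f = 0.316/Re^0.25 = 0.316/266170^0.25 = 0.013912 (Blasius is strictly valid for Re ≲ 1e5; used here as the smooth-pipe estimate the problem specifies)
(b) Darcy-Weisbach: ΔP = f·(L/D)·½ρV²/1000 = 0.013912·(173/0.102)·½·1025·2.74²/1000 = 90.79 kPa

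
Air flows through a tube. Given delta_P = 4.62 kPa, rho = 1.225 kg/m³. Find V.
Formula: V = \sqrt{\frac{2 \Delta P}{\rho}}
V = √(2·(4.62·1000)/1.225) = 86.85 m/s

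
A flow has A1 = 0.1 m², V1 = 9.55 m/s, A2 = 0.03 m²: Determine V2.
Formula: V_2 = \frac{A_1 V_1}{A_2}
V2 = 0.1·9.55/0.03 = 31.83 m/s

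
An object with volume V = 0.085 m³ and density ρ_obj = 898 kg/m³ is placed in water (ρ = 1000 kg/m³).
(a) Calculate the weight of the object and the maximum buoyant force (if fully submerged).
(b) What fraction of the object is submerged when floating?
(a) W=rho_obj*g*V=898*9.81*0.085=748.8 N; F_B(max)=rho*g*V=1000*9.81*0.085=833.9 N
(b) Floating fraction=rho_obj/rho=898/1000=0.898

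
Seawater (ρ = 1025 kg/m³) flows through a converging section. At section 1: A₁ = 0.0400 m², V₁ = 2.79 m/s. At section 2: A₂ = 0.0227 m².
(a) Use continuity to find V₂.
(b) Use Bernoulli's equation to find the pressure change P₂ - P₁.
(a) Continuity: A₁V₁=A₂V₂ -> V₂=A₁V₁/A₂=0.0400*2.79/0.0227=4.92 m/s
(b) Bernoulli: P₂-P₁=0.5*rho*(V₁^2-V₂^2)/1000=0.5*1025*(2.79^2-4.92^2)/1000=-8.416 kPa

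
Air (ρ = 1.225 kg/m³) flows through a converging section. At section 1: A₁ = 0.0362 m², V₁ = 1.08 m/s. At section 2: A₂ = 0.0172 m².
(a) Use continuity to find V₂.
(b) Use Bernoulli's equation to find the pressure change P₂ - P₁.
(a) Continuity: A₁V₁=A₂V₂ -> V₂=A₁V₁/A₂=0.0362*1.08/0.0172=2.27 m/s
(b) Bernoulli: P₂-P₁=0.5*rho*(V₁^2-V₂^2)/1000=0.5*1.225*(1.08^2-2.27^2)/1000=-0.002442 kPa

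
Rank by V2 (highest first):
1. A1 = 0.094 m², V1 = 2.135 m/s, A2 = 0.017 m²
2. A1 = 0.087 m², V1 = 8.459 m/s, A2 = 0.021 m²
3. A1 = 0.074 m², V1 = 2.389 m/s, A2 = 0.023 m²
Case 1: V2 = 11.81 m/s
Case 2: V2 = 35.04 m/s
Case 3: V2 = 7.686 m/s
Ranking (highest first): 2, 1, 3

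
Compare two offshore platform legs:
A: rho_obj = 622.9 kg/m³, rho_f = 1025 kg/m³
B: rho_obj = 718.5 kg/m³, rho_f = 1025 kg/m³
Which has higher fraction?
fraction(A) = 0.6077, fraction(B) = 0.701. Answer: B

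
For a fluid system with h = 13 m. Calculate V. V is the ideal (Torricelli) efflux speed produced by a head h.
Formula: V = \sqrt{2 g h}
V = √(2·9.81·13) = 15.97 m/s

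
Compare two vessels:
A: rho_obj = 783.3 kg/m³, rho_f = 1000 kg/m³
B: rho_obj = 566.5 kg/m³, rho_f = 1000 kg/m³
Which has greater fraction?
fraction(A) = 0.7833, fraction(B) = 0.5665. Answer: A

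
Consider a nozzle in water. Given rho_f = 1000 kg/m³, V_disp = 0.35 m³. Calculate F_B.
Formula: F_B = \rho_f g V_{disp}
F_B = 1000·9.81·0.35 = 3434 N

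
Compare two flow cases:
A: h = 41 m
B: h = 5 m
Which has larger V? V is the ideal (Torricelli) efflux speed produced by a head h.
V(A) = 28.36 m/s, V(B) = 9.905 m/s. Answer: A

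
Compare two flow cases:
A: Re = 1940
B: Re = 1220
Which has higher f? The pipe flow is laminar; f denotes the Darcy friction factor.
f(A) = 0.03299, f(B) = 0.05246. Answer: B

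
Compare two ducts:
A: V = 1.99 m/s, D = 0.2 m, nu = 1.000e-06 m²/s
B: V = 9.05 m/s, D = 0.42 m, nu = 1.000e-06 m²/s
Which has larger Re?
Re(A) = 398000, Re(B) = 3.801e+06. Answer: B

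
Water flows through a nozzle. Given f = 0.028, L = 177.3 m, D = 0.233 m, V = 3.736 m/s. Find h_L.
Formula: h_L = f \frac{L}{D} \frac{V^2}{2g}
h_L = 0.028·(177.3/0.233)·3.736²/(2·9.81) = 15.16 m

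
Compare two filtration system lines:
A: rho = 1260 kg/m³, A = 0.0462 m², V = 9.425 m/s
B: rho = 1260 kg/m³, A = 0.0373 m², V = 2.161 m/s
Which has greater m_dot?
m_dot(A) = 548.6 kg/s, m_dot(B) = 101.6 kg/s. Answer: A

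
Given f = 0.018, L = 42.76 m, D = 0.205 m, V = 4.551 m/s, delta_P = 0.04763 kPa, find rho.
Formula: \Delta P = f \frac{L}{D} \frac{\rho V^2}{2}
Substituting knowns: 0.04763 = 0.018·(42.76/0.205)·0.5·rho·4.551²/1000
Solving for rho: rho = (0.04763·1000)/(0.018·(42.76/0.205)·0.5·4.551²) = 1.225 kg/m³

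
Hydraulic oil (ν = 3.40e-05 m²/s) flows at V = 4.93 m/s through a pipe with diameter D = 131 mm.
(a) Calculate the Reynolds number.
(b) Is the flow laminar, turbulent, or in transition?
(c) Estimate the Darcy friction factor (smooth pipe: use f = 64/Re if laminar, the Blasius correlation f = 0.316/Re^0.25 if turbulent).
(a) Re = V·D/ν = 4.93·0.131/3.40e-05 = 18995
(b) Flow regime: turbulent (Re > 4000)
(c) Friction factor: f = 0.316/Re^0.25 = 0.316/18995^0.25 = 0.02692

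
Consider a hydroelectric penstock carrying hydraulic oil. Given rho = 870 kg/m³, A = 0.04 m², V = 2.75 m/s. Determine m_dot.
Formula: \dot{m} = \rho A V
m_dot = 870·0.04·2.75 = 95.7 kg/s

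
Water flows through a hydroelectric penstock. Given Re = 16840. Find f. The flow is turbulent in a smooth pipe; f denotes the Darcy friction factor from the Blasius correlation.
Formula: f = \frac{0.316}{Re^{0.25}}
f = 0.316/16840^0.25 = 0.02774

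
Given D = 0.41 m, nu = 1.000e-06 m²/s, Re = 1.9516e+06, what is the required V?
Formula: Re = \frac{V D}{\nu}
Substituting knowns: 1.9516e+06 = V·0.41/1.000e-06
Solving for V: V = 1.9516e+06·1.000e-06/0.41 = 4.76 m/s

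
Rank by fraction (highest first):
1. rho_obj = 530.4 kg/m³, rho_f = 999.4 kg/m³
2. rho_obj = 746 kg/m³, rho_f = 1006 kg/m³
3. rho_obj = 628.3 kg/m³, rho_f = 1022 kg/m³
Case 1: fraction = 0.5307
Case 2: fraction = 0.7416
Case 3: fraction = 0.6148
Ranking (highest first): 2, 3, 1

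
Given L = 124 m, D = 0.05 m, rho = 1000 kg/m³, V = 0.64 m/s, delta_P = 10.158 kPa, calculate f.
Formula: \Delta P = f \frac{L}{D} \frac{\rho V^2}{2}
Substituting knowns: 10.158 = f·(124/0.05)·0.5·1000·0.64²/1000
Solving for f: f = (10.158·1000)/((124/0.05)·0.5·1000·0.64²) = 0.02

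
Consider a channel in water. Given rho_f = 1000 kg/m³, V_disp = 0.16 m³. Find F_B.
Formula: F_B = \rho_f g V_{disp}
F_B = 1000·9.81·0.16 = 1570 N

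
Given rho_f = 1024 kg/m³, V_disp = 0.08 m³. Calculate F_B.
Formula: F_B = \rho_f g V_{disp}
F_B = 1024·9.81·0.08 = 803.6 N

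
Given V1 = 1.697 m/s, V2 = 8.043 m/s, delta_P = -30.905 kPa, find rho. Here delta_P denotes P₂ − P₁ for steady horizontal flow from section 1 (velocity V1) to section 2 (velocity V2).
Formula: \Delta P = \frac{1}{2} \rho (V_1^2 - V_2^2)
Substituting knowns: -30.905 = 0.5·rho·(1.697² − 8.043²)/1000
Solving for rho: rho = 2·(-30.905·1000)/(1.697² − 8.043²) = 1000 kg/m³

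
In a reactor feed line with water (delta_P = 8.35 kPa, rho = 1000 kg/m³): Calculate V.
Formula: V = \sqrt{\frac{2 \Delta P}{\rho}}
V = √(2·(8.35·1000)/1000) = 4.087 m/s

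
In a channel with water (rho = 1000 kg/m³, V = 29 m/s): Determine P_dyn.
Formula: P_{dyn} = \frac{1}{2} \rho V^2
P_dyn = 0.5·1000·29²/1000 = 420.5 kPa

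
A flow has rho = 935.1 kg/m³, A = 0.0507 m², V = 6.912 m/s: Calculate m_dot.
Formula: \dot{m} = \rho A V
m_dot = 935.1·0.0507·6.912 = 327.7 kg/s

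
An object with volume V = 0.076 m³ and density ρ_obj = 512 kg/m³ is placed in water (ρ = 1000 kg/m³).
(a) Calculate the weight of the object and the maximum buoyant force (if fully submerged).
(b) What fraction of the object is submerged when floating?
(a) W=rho_obj*g*V=512*9.81*0.076=381.7 N; F_B(max)=rho*g*V=1000*9.81*0.076=745.6 N
(b) Floating fraction=rho_obj/rho=512/1000=0.512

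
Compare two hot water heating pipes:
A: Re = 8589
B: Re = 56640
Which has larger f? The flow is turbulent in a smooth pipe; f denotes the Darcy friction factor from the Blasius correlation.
f(A) = 0.03282, f(B) = 0.02048. Answer: A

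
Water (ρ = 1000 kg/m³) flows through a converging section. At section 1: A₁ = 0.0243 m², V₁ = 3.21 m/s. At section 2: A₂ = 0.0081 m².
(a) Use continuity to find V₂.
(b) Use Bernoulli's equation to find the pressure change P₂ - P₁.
(a) Continuity: A₁V₁=A₂V₂ -> V₂=A₁V₁/A₂=0.0243*3.21/0.0081=9.63 m/s
(b) Bernoulli: P₂-P₁=0.5*rho*(V₁^2-V₂^2)/1000=0.5*1000*(3.21^2-9.63^2)/1000=-41.22 kPa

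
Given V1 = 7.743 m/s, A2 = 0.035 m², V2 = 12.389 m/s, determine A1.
Formula: V_2 = \frac{A_1 V_1}{A_2}
Substituting knowns: 12.389 = A1·7.743/0.035
Solving for A1: A1 = 12.389·0.035/7.743 = 0.056 m²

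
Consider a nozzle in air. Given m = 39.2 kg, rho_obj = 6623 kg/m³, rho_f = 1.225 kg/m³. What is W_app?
Formula: W_{app} = mg\left(1 - \frac{\rho_f}{\rho_{obj}}\right)
W_app = 39.2·9.81·(1 − 1.225/6623) = 384.5 N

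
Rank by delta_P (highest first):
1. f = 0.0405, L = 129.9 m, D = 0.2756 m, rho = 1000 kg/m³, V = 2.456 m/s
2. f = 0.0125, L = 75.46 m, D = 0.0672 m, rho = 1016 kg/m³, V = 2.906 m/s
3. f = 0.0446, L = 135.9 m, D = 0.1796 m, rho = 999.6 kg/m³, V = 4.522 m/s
Case 1: delta_P = 57.57 kPa
Case 2: delta_P = 60.22 kPa
Case 3: delta_P = 344.9 kPa
Ranking (highest first): 3, 2, 1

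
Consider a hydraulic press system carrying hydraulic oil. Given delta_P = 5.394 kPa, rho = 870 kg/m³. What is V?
Formula: V = \sqrt{\frac{2 \Delta P}{\rho}}
V = √(2·(5.394·1000)/870) = 3.521 m/s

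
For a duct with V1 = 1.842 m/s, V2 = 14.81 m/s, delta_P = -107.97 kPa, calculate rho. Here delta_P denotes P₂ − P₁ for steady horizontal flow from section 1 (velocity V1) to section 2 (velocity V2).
Formula: \Delta P = \frac{1}{2} \rho (V_1^2 - V_2^2)
Substituting knowns: -107.97 = 0.5·rho·(1.842² − 14.81²)/1000
Solving for rho: rho = 2·(-107.97·1000)/(1.842² − 14.81²) = 1000 kg/m³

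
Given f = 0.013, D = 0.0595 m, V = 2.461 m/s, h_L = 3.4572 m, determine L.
Formula: h_L = f \frac{L}{D} \frac{V^2}{2g}
Substituting knowns: 3.4572 = 0.013·(L/0.0595)·2.461²/(2·9.81)
Solving for L: L = 3.4572·2·9.81·0.0595/(0.013·2.461²) = 51.26 m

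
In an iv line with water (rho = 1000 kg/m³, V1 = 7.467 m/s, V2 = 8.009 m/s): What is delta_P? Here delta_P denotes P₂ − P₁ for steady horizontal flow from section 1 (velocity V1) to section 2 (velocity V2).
Formula: \Delta P = \frac{1}{2} \rho (V_1^2 - V_2^2)
delta_P = 0.5·1000·(7.467² − 8.009²)/1000 = -4.194 kPa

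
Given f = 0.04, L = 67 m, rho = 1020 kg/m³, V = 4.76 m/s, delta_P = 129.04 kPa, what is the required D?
Formula: \Delta P = f \frac{L}{D} \frac{\rho V^2}{2}
Substituting knowns: 129.04 = 0.04·(67/D)·0.5·1020·4.76²/1000
Solving for D: D = 0.04·67·0.5·1020·4.76²/(129.04·1000) = 0.24 m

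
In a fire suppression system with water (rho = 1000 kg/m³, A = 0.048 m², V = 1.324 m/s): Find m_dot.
Formula: \dot{m} = \rho A V
m_dot = 1000·0.048·1.324 = 63.55 kg/s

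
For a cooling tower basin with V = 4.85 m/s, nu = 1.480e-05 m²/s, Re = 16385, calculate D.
Formula: Re = \frac{V D}{\nu}
Substituting knowns: 16385 = 4.85·D/1.480e-05
Solving for D: D = 16385·1.480e-05/4.85 = 0.05 m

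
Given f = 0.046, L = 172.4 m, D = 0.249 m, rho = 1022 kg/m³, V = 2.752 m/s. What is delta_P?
Formula: \Delta P = f \frac{L}{D} \frac{\rho V^2}{2}
delta_P = 0.046·(172.4/0.249)·0.5·1022·2.752²/1000 = 123.3 kPa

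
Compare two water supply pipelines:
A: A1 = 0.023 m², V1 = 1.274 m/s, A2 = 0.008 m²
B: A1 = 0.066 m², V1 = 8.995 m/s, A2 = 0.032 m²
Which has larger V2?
V2(A) = 3.663 m/s, V2(B) = 18.55 m/s. Answer: B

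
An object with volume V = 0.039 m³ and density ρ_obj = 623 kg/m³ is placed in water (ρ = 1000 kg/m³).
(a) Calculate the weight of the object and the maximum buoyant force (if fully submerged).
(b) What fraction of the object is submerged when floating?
(a) W=rho_obj*g*V=623*9.81*0.039=238.4 N; F_B(max)=rho*g*V=1000*9.81*0.039=382.6 N
(b) Floating fraction=rho_obj/rho=623/1000=0.623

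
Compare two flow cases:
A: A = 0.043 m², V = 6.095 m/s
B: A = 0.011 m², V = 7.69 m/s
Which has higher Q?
Q(A) = 262.1 L/s, Q(B) = 84.59 L/s. Answer: A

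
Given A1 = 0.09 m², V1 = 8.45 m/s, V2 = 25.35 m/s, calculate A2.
Formula: V_2 = \frac{A_1 V_1}{A_2}
Substituting knowns: 25.35 = 0.09·8.45/A2
Solving for A2: A2 = 0.09·8.45/25.35 = 0.03 m²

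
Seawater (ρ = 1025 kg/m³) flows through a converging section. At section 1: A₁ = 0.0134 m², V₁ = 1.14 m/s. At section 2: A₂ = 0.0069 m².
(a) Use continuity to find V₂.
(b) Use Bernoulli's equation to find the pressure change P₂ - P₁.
(a) Continuity: A₁V₁=A₂V₂ -> V₂=A₁V₁/A₂=0.0134*1.14/0.0069=2.21 m/s
(b) Bernoulli: P₂-P₁=0.5*rho*(V₁^2-V₂^2)/1000=0.5*1025*(1.14^2-2.21^2)/1000=-1.837 kPa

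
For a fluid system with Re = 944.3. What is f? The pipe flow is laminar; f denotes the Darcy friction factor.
Formula: f = \frac{64}{Re}
f = 64/944.3 = 0.06778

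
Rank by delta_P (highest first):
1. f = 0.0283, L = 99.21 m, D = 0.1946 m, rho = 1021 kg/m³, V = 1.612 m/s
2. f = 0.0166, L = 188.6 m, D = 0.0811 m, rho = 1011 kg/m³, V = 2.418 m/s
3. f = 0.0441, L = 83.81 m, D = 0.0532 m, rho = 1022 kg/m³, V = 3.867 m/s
Case 1: delta_P = 19.14 kPa
Case 2: delta_P = 114.1 kPa
Case 3: delta_P = 530.9 kPa
Ranking (highest first): 3, 2, 1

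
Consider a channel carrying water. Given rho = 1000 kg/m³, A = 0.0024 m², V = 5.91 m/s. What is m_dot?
Formula: \dot{m} = \rho A V
m_dot = 1000·0.0024·5.91 = 14.18 kg/s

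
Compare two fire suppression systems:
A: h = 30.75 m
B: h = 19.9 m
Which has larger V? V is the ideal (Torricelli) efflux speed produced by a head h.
V(A) = 24.56 m/s, V(B) = 19.76 m/s. Answer: A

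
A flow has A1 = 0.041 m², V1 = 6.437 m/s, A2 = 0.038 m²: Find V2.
Formula: V_2 = \frac{A_1 V_1}{A_2}
V2 = 0.041·6.437/0.038 = 6.945 m/s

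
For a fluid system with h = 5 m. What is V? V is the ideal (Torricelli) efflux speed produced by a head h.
Formula: V = \sqrt{2 g h}
V = √(2·9.81·5) = 9.905 m/s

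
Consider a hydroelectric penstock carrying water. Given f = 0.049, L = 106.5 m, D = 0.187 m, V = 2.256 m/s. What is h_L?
Formula: h_L = f \frac{L}{D} \frac{V^2}{2g}
h_L = 0.049·(106.5/0.187)·2.256²/(2·9.81) = 7.239 m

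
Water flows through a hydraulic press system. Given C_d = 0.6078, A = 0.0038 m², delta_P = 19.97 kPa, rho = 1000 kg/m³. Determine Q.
Formula: Q = C_d A \sqrt{\frac{2 \Delta P}{\rho}}
Q = 0.6078·0.0038·√(2·(19.97·1000)/1000)·1000 = 14.6 L/s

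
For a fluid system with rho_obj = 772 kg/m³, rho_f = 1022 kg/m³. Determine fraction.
Formula: f_{sub} = \frac{\rho_{obj}}{\rho_f}
fraction = 772/1022 = 0.7554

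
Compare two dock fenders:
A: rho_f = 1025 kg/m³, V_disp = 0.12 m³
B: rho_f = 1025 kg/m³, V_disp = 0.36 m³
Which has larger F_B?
F_B(A) = 1207 N, F_B(B) = 3620 N. Answer: B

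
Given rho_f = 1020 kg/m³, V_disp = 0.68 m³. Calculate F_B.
Formula: F_B = \rho_f g V_{disp}
F_B = 1020·9.81·0.68 = 6804 N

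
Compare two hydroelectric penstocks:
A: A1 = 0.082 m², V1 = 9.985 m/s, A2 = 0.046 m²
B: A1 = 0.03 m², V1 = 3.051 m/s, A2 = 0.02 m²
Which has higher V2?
V2(A) = 17.8 m/s, V2(B) = 4.577 m/s. Answer: A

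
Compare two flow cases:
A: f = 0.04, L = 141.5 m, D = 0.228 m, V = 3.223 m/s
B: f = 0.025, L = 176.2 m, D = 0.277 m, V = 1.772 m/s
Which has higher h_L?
h_L(A) = 13.14 m, h_L(B) = 2.545 m. Answer: A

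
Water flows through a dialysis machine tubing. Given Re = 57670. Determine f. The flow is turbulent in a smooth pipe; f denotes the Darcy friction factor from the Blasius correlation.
Formula: f = \frac{0.316}{Re^{0.25}}
f = 0.316/57670^0.25 = 0.02039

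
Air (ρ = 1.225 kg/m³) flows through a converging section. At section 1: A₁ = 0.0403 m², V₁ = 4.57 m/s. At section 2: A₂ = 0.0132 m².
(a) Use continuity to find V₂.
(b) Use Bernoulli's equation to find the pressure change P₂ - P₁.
(a) Continuity: A₁V₁=A₂V₂ -> V₂=A₁V₁/A₂=0.0403*4.57/0.0132=13.95 m/s
(b) Bernoulli: P₂-P₁=0.5*rho*(V₁^2-V₂^2)/1000=0.5*1.225*(4.57^2-13.95^2)/1000=-0.1064 kPa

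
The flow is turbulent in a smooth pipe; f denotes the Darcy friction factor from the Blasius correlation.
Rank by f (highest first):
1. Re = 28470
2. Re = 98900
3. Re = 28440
Case 1: f = 0.02433
Case 2: f = 0.01782
Case 3: f = 0.02433
Ranking (highest first): 3, 1, 2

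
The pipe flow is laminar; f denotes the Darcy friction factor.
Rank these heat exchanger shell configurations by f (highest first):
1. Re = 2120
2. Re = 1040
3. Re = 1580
Case 1: f = 0.03019
Case 2: f = 0.06154
Case 3: f = 0.04051
Ranking (highest first): 2, 3, 1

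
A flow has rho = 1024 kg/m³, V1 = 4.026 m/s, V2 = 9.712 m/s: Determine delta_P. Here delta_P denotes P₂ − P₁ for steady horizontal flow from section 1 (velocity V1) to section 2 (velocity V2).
Formula: \Delta P = \frac{1}{2} \rho (V_1^2 - V_2^2)
delta_P = 0.5·1024·(4.026² − 9.712²)/1000 = -39.99 kPa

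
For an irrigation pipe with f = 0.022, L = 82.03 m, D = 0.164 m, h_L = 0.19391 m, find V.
Formula: h_L = f \frac{L}{D} \frac{V^2}{2g}
Substituting knowns: 0.19391 = 0.022·(82.03/0.164)·V²/(2·9.81)
Solving for V: V = √(0.19391·2·9.81/(0.022·(82.03/0.164))) = 0.588 m/s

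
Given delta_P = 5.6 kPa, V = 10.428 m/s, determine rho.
Formula: V = \sqrt{\frac{2 \Delta P}{\rho}}
Substituting knowns: 10.428 = √(2·(5.6·1000)/rho)
Solving for rho: rho = 2·(5.6·1000)/10.428² = 103 kg/m³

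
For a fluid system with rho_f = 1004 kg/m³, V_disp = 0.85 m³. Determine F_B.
Formula: F_B = \rho_f g V_{disp}
F_B = 1004·9.81·0.85 = 8372 N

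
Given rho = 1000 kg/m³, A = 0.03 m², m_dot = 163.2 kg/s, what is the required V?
Formula: \dot{m} = \rho A V
Substituting knowns: 163.2 = 1000·0.03·V
Solving for V: V = 163.2/(1000·0.03) = 5.44 m/s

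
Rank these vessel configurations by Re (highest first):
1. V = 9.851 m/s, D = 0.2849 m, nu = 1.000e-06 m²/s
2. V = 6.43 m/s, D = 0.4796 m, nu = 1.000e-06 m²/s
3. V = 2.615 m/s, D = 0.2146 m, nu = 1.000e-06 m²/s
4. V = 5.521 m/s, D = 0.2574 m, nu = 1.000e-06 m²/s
Case 1: Re = 2.807e+06
Case 2: Re = 3.084e+06
Case 3: Re = 561179
Case 4: Re = 1.421e+06
Ranking (highest first): 2, 1, 4, 3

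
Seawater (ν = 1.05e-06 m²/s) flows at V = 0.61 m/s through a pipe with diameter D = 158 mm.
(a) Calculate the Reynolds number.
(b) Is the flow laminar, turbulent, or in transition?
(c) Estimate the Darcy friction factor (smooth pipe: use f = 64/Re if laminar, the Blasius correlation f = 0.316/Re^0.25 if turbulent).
(a) Re = V·D/ν = 0.61·0.158/1.05e-06 = 91790
(b) Flow regime: turbulent (Re > 4000)
(c) Friction factor: f = 0.316/Re^0.25 = 0.316/91790^0.25 = 0.01815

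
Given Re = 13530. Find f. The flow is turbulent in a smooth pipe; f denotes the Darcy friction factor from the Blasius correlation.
Formula: f = \frac{0.316}{Re^{0.25}}
f = 0.316/13530^0.25 = 0.0293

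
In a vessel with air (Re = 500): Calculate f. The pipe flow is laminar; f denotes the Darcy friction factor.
Formula: f = \frac{64}{Re}
f = 64/500 = 0.128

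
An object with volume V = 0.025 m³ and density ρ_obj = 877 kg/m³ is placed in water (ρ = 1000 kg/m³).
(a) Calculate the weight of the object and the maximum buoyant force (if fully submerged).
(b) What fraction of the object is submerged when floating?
(a) W=rho_obj*g*V=877*9.81*0.025=215.1 N; F_B(max)=rho*g*V=1000*9.81*0.025=245.2 N
(b) Floating fraction=rho_obj/rho=877/1000=0.877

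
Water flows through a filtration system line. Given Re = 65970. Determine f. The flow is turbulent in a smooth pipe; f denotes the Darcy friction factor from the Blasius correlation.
Formula: f = \frac{0.316}{Re^{0.25}}
f = 0.316/65970^0.25 = 0.01972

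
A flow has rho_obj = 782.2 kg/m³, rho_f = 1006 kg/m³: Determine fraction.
Formula: f_{sub} = \frac{\rho_{obj}}{\rho_f}
fraction = 782.2/1006 = 0.7775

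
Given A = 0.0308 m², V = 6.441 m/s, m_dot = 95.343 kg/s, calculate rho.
Formula: \dot{m} = \rho A V
Substituting knowns: 95.343 = rho·0.0308·6.441
Solving for rho: rho = 95.343/(0.0308·6.441) = 480.6 kg/m³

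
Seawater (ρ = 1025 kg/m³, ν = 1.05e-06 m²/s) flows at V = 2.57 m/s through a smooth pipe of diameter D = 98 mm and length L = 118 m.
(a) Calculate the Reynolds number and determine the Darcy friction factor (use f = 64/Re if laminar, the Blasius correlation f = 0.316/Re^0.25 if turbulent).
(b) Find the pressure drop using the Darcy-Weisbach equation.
(a) Re = V·D/ν = 2.57·0.098/1.05e-06 = 239870 → turbulent (Re > 4000); f = 0.316/Re^0.25 = 0.316/239870^0.25 = 0.014279 (Blasius is strictly valid for Re ≲ 1e5; used here as the smooth-pipe estimate the problem specifies)
(b) Darcy-Weisbach: ΔP = f·(L/D)·½ρV²/1000 = 0.014279·(118/0.098)·½·1025·2.57²/1000 = 58.2 kPa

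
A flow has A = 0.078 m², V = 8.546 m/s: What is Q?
Formula: Q = A V
Q = 0.078·8.546·1000 = 666.6 L/s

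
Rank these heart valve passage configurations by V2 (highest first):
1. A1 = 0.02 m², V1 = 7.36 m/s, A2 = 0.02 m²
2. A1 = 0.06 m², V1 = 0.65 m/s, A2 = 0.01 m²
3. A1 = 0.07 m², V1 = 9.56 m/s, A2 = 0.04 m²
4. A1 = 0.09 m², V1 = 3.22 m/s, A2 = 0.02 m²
Case 1: V2 = 7.36 m/s
Case 2: V2 = 3.9 m/s
Case 3: V2 = 16.73 m/s
Case 4: V2 = 14.49 m/s
Ranking (highest first): 3, 4, 1, 2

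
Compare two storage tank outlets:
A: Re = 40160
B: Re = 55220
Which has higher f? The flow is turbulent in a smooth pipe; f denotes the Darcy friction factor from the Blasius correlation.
f(A) = 0.02232, f(B) = 0.02061. Answer: A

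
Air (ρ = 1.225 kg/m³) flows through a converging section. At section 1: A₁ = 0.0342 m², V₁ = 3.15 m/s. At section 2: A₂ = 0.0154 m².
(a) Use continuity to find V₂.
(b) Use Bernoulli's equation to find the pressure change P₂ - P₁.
(a) Continuity: A₁V₁=A₂V₂ -> V₂=A₁V₁/A₂=0.0342*3.15/0.0154=7.00 m/s
(b) Bernoulli: P₂-P₁=0.5*rho*(V₁^2-V₂^2)/1000=0.5*1.225*(3.15^2-7.00^2)/1000=-0.02393 kPa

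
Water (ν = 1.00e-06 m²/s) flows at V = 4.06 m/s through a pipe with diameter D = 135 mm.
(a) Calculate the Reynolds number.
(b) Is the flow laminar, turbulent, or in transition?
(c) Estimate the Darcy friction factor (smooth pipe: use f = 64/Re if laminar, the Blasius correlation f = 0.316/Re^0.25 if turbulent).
(a) Re = V·D/ν = 4.06·0.135/1.00e-06 = 548100
(b) Flow regime: turbulent (Re > 4000)
(c) Friction factor: f = 0.316/Re^0.25 = 0.316/548100^0.25 = 0.01161 (Blasius is strictly valid for Re ≲ 1e5; used here as the smooth-pipe estimate the problem specifies)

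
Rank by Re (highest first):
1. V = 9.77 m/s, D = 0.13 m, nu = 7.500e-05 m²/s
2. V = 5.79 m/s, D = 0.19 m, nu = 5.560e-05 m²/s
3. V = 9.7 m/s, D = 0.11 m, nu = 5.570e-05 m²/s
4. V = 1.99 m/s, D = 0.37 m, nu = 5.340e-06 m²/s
Case 1: Re = 16935
Case 2: Re = 19786
Case 3: Re = 19156
Case 4: Re = 137884
Ranking (highest first): 4, 2, 3, 1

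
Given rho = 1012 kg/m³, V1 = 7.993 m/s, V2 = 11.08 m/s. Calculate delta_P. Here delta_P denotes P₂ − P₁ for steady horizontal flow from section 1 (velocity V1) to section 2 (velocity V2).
Formula: \Delta P = \frac{1}{2} \rho (V_1^2 - V_2^2)
delta_P = 0.5·1012·(7.993² − 11.08²)/1000 = -29.79 kPa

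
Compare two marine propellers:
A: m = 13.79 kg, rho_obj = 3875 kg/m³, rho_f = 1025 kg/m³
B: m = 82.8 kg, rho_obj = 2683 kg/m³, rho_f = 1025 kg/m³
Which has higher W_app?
W_app(A) = 99.5 N, W_app(B) = 502 N. Answer: B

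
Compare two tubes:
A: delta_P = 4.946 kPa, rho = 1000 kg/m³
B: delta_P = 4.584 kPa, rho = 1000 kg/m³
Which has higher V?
V(A) = 3.145 m/s, V(B) = 3.028 m/s. Answer: A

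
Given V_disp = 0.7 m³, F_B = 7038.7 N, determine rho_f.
Formula: F_B = \rho_f g V_{disp}
Substituting knowns: 7038.7 = rho_f·9.81·0.7
Solving for rho_f: rho_f = 7038.7/(9.81·0.7) = 1025 kg/m³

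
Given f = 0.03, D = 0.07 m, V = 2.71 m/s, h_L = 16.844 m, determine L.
Formula: h_L = f \frac{L}{D} \frac{V^2}{2g}
Substituting knowns: 16.844 = 0.03·(L/0.07)·2.71²/(2·9.81)
Solving for L: L = 16.844·2·9.81·0.07/(0.03·2.71²) = 105 m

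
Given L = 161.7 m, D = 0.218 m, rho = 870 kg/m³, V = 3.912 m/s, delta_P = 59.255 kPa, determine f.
Formula: \Delta P = f \frac{L}{D} \frac{\rho V^2}{2}
Substituting knowns: 59.255 = f·(161.7/0.218)·0.5·870·3.912²/1000
Solving for f: f = (59.255·1000)/((161.7/0.218)·0.5·870·3.912²) = 0.012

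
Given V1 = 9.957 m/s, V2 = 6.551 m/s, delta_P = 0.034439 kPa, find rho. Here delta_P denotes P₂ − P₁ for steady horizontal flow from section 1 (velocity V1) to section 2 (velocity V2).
Formula: \Delta P = \frac{1}{2} \rho (V_1^2 - V_2^2)
Substituting knowns: 0.034439 = 0.5·rho·(9.957² − 6.551²)/1000
Solving for rho: rho = 2·(0.034439·1000)/(9.957² − 6.551²) = 1.225 kg/m³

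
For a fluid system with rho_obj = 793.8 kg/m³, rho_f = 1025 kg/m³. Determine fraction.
Formula: f_{sub} = \frac{\rho_{obj}}{\rho_f}
fraction = 793.8/1025 = 0.7744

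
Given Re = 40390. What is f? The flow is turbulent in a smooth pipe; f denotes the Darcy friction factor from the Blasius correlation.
Formula: f = \frac{0.316}{Re^{0.25}}
f = 0.316/40390^0.25 = 0.02229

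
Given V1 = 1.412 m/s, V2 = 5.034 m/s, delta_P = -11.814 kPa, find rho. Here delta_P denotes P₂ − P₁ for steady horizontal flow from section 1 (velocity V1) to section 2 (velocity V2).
Formula: \Delta P = \frac{1}{2} \rho (V_1^2 - V_2^2)
Substituting knowns: -11.814 = 0.5·rho·(1.412² − 5.034²)/1000
Solving for rho: rho = 2·(-11.814·1000)/(1.412² − 5.034²) = 1012 kg/m³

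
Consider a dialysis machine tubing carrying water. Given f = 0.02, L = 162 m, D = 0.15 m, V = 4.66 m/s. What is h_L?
Formula: h_L = f \frac{L}{D} \frac{V^2}{2g}
h_L = 0.02·(162/0.15)·4.66²/(2·9.81) = 23.91 m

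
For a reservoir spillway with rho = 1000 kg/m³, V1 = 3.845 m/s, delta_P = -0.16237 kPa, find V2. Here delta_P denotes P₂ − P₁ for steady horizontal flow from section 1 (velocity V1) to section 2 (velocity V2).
Formula: \Delta P = \frac{1}{2} \rho (V_1^2 - V_2^2)
Substituting knowns: -0.16237 = 0.5·1000·(3.845² − V2²)/1000
Solving for V2: V2 = √(3.845² − 2·(-0.16237·1000)/1000) = 3.887 m/s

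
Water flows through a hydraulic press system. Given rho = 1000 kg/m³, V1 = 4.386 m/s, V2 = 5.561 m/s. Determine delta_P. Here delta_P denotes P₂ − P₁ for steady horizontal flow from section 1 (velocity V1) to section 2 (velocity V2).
Formula: \Delta P = \frac{1}{2} \rho (V_1^2 - V_2^2)
delta_P = 0.5·1000·(4.386² − 5.561²)/1000 = -5.844 kPa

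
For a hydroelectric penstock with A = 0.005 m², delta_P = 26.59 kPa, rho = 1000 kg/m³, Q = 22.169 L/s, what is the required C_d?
Formula: Q = C_d A \sqrt{\frac{2 \Delta P}{\rho}}
Substituting knowns: 22.169 = C_d·0.005·√(2·(26.59·1000)/1000)·1000
Solving for C_d: C_d = (22.169/1000)/(0.005·√(2·(26.59·1000)/1000)) = 0.608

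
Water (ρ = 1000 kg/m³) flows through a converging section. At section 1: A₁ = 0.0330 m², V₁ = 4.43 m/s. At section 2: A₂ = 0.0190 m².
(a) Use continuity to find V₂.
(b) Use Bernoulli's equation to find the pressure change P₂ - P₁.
(a) Continuity: A₁V₁=A₂V₂ -> V₂=A₁V₁/A₂=0.0330*4.43/0.0190=7.69 m/s
(b) Bernoulli: P₂-P₁=0.5*rho*(V₁^2-V₂^2)/1000=0.5*1000*(4.43^2-7.69^2)/1000=-19.76 kPa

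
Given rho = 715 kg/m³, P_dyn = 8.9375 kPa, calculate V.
Formula: P_{dyn} = \frac{1}{2} \rho V^2
Substituting knowns: 8.9375 = 0.5·715·V²/1000
Solving for V: V = √(2·(8.9375·1000)/715) = 5 m/s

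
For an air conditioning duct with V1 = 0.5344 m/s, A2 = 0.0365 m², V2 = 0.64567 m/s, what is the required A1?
Formula: V_2 = \frac{A_1 V_1}{A_2}
Substituting knowns: 0.64567 = A1·0.5344/0.0365
Solving for A1: A1 = 0.64567·0.0365/0.5344 = 0.0441 m²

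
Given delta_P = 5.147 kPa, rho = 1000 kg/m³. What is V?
Formula: V = \sqrt{\frac{2 \Delta P}{\rho}}
V = √(2·(5.147·1000)/1000) = 3.208 m/s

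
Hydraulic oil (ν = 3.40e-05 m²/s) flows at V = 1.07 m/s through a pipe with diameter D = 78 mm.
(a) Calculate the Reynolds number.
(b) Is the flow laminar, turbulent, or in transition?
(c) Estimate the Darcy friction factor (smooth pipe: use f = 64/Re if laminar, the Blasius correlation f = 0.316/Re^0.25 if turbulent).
(a) Re = V·D/ν = 1.07·0.078/3.40e-05 = 2454.7
(b) Flow regime: transition (2300 ≤ Re ≤ 4000)
(c) Friction factor: f ≈ 0.04 (transitional regime, no simple correlation)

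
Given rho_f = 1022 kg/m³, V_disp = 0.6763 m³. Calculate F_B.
Formula: F_B = \rho_f g V_{disp}
F_B = 1022·9.81·0.6763 = 6780 N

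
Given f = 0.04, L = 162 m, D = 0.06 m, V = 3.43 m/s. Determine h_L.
Formula: h_L = f \frac{L}{D} \frac{V^2}{2g}
h_L = 0.04·(162/0.06)·3.43²/(2·9.81) = 64.76 m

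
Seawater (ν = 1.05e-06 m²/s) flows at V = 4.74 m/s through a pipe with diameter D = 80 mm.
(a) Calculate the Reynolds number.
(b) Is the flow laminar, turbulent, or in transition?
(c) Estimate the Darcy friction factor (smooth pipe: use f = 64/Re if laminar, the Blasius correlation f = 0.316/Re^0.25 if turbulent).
(a) Re = V·D/ν = 4.74·0.08/1.05e-06 = 361140
(b) Flow regime: turbulent (Re > 4000)
(c) Friction factor: f = 0.316/Re^0.25 = 0.316/361140^0.25 = 0.01289 (Blasius is strictly valid for Re ≲ 1e5; used here as the smooth-pipe estimate the problem specifies)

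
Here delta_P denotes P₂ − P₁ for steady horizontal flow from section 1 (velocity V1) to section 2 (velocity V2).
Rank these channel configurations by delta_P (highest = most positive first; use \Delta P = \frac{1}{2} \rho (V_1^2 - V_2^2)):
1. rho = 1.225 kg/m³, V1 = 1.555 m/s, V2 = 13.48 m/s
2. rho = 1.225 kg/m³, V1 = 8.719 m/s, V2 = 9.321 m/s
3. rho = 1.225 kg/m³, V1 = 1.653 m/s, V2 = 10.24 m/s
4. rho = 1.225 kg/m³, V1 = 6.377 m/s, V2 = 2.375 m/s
Case 1: delta_P = -0.1098 kPa
Case 2: delta_P = -0.006652 kPa
Case 3: delta_P = -0.06255 kPa
Case 4: delta_P = 0.02145 kPa
Ranking (highest first): 4, 2, 3, 1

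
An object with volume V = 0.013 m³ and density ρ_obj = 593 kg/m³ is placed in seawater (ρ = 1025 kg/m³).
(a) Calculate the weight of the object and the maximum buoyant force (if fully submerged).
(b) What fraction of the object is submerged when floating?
(a) W=rho_obj*g*V=593*9.81*0.013=75.6 N; F_B(max)=rho*g*V=1025*9.81*0.013=130.7 N
(b) Floating fraction=rho_obj/rho=593/1025=0.579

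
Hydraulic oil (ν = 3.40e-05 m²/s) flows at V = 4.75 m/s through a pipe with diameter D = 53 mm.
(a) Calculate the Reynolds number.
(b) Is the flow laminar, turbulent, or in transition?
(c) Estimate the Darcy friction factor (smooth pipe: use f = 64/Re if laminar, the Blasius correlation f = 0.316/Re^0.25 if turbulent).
(a) Re = V·D/ν = 4.75·0.053/3.40e-05 = 7404.4
(b) Flow regime: turbulent (Re > 4000)
(c) Friction factor: f = 0.316/Re^0.25 = 0.316/7404.4^0.25 = 0.03407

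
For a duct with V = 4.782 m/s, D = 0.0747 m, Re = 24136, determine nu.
Formula: Re = \frac{V D}{\nu}
Substituting knowns: 24136 = 4.782·0.0747/nu
Solving for nu: nu = 4.782·0.0747/24136 = 1.480e-05 m²/s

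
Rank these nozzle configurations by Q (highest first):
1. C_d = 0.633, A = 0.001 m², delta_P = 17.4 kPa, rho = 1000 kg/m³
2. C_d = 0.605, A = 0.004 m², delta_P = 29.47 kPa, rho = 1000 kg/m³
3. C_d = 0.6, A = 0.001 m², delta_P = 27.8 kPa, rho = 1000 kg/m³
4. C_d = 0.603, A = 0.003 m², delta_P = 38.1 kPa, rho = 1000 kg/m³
Case 1: Q = 3.734 L/s
Case 2: Q = 18.58 L/s
Case 3: Q = 4.474 L/s
Case 4: Q = 15.79 L/s
Ranking (highest first): 2, 4, 3, 1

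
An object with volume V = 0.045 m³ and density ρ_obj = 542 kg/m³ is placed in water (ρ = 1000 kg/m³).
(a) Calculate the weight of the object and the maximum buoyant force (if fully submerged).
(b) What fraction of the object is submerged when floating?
(a) W=rho_obj*g*V=542*9.81*0.045=239.3 N; F_B(max)=rho*g*V=1000*9.81*0.045=441.4 N
(b) Floating fraction=rho_obj/rho=542/1000=0.542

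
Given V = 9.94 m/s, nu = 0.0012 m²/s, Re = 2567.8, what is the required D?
Formula: Re = \frac{V D}{\nu}
Substituting knowns: 2567.8 = 9.94·D/0.0012
Solving for D: D = 2567.8·0.0012/9.94 = 0.31 m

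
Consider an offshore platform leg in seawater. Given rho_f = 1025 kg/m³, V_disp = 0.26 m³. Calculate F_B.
Formula: F_B = \rho_f g V_{disp}
F_B = 1025·9.81·0.26 = 2614 N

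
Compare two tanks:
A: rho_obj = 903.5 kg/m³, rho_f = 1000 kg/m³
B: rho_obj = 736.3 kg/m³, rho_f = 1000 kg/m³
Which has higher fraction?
fraction(A) = 0.9035, fraction(B) = 0.7363. Answer: A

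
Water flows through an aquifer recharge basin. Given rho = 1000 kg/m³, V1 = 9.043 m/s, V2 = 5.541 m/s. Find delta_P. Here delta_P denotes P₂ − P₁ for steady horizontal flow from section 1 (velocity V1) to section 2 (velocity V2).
Formula: \Delta P = \frac{1}{2} \rho (V_1^2 - V_2^2)
delta_P = 0.5·1000·(9.043² − 5.541²)/1000 = 25.54 kPa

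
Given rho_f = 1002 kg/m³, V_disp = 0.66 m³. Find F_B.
Formula: F_B = \rho_f g V_{disp}
F_B = 1002·9.81·0.66 = 6488 N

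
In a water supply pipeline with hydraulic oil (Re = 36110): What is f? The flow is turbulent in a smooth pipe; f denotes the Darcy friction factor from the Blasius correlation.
Formula: f = \frac{0.316}{Re^{0.25}}
f = 0.316/36110^0.25 = 0.02292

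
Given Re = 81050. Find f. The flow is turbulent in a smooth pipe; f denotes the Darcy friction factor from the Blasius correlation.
Formula: f = \frac{0.316}{Re^{0.25}}
f = 0.316/81050^0.25 = 0.01873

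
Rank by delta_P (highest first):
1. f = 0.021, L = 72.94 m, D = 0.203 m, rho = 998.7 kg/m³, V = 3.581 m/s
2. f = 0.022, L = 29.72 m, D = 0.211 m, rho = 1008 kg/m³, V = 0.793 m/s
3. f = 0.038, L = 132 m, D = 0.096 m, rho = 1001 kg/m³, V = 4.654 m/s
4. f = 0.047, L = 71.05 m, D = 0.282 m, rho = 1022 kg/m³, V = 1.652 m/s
Case 1: delta_P = 48.32 kPa
Case 2: delta_P = 0.9821 kPa
Case 3: delta_P = 566.4 kPa
Case 4: delta_P = 16.51 kPa
Ranking (highest first): 3, 1, 4, 2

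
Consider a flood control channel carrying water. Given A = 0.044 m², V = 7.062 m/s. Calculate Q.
Formula: Q = A V
Q = 0.044·7.062·1000 = 310.7 L/s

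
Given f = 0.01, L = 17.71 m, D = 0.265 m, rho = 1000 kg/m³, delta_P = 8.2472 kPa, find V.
Formula: \Delta P = f \frac{L}{D} \frac{\rho V^2}{2}
Substituting knowns: 8.2472 = 0.01·(17.71/0.265)·0.5·1000·V²/1000
Solving for V: V = √((8.2472·1000)/(0.01·(17.71/0.265)·0.5·1000)) = 4.968 m/s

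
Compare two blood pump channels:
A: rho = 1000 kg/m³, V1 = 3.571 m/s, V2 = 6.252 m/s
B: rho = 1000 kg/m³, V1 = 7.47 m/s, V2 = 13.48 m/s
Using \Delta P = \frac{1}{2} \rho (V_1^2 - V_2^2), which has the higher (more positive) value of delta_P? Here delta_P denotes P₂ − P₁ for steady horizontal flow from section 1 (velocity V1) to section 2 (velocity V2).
delta_P(A) = -13.17 kPa, delta_P(B) = -62.95 kPa. Answer: A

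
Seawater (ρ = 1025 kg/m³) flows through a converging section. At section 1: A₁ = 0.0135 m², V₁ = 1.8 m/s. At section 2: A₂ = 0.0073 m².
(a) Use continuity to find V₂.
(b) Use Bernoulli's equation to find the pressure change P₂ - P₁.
(a) Continuity: A₁V₁=A₂V₂ -> V₂=A₁V₁/A₂=0.0135*1.8/0.0073=3.33 m/s
(b) Bernoulli: P₂-P₁=0.5*rho*(V₁^2-V₂^2)/1000=0.5*1025*(1.8^2-3.33^2)/1000=-4.023 kPa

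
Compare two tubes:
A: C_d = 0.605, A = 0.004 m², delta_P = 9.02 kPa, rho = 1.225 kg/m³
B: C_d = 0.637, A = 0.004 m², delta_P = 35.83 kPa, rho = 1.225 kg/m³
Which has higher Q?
Q(A) = 293.7 L/s, Q(B) = 616.3 L/s. Answer: B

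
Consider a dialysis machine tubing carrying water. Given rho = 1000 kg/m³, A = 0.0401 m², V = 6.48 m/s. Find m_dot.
Formula: \dot{m} = \rho A V
m_dot = 1000·0.0401·6.48 = 259.8 kg/s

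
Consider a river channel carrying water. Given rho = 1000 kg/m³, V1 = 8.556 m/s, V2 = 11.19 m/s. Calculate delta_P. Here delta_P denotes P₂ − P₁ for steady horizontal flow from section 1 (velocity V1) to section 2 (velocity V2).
Formula: \Delta P = \frac{1}{2} \rho (V_1^2 - V_2^2)
delta_P = 0.5·1000·(8.556² − 11.19²)/1000 = -26.01 kPa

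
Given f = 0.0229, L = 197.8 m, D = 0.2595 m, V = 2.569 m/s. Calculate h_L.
Formula: h_L = f \frac{L}{D} \frac{V^2}{2g}
h_L = 0.0229·(197.8/0.2595)·2.569²/(2·9.81) = 5.872 m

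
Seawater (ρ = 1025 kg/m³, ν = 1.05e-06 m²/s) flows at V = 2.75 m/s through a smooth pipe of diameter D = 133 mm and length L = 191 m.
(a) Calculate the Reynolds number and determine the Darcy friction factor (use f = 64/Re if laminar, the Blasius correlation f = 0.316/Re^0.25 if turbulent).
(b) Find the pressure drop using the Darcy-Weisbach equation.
(a) Re = V·D/ν = 2.75·0.133/1.05e-06 = 348330 → turbulent (Re > 4000); f = 0.316/Re^0.25 = 0.316/348330^0.25 = 0.013007 (Blasius is strictly valid for Re ≲ 1e5; used here as the smooth-pipe estimate the problem specifies)
(b) Darcy-Weisbach: ΔP = f·(L/D)·½ρV²/1000 = 0.013007·(191/0.133)·½·1025·2.75²/1000 = 72.4 kPa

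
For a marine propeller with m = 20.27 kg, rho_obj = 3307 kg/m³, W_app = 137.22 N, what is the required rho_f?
Formula: W_{app} = mg\left(1 - \frac{\rho_f}{\rho_{obj}}\right)
Substituting knowns: 137.22 = 20.27·9.81·(1 − rho_f/3307)
Solving for rho_f: rho_f = 3307·(1 − 137.22/(20.27·9.81)) = 1025 kg/m³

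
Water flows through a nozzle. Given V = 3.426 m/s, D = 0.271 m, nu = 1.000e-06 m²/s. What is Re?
Formula: Re = \frac{V D}{\nu}
Re = 3.426·0.271/1.000e-06 = 928446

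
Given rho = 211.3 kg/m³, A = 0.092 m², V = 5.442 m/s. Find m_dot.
Formula: \dot{m} = \rho A V
m_dot = 211.3·0.092·5.442 = 105.8 kg/s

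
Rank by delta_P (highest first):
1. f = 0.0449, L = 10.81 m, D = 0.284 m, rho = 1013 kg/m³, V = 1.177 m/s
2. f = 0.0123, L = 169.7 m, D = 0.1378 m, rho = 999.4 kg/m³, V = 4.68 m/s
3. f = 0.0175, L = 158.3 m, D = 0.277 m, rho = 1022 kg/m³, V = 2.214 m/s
Case 1: delta_P = 1.199 kPa
Case 2: delta_P = 165.8 kPa
Case 3: delta_P = 25.05 kPa
Ranking (highest first): 2, 3, 1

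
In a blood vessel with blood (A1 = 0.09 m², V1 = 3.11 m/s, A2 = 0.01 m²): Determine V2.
Formula: V_2 = \frac{A_1 V_1}{A_2}
V2 = 0.09·3.11/0.01 = 27.99 m/s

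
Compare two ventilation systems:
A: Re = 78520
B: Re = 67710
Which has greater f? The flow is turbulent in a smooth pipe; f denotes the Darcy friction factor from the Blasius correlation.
f(A) = 0.01888, f(B) = 0.01959. Answer: B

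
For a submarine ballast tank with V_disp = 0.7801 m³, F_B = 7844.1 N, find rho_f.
Formula: F_B = \rho_f g V_{disp}
Substituting knowns: 7844.1 = rho_f·9.81·0.7801
Solving for rho_f: rho_f = 7844.1/(9.81·0.7801) = 1025 kg/m³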